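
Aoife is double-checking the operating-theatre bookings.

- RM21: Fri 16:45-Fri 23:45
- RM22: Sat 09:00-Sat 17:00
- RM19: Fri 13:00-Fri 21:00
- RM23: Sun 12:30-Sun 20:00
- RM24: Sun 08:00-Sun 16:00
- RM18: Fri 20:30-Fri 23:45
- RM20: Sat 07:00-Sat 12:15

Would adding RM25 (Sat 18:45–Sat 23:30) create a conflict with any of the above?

No — it doesn't clash with anything

RM19: ends Fri 21:00 at or before RM25 starts Sat 18:45 → clear.
RM21: ends Fri 23:45 at or before RM25 starts Sat 18:45 → clear.
RM18: ends Fri 23:45 at or before RM25 starts Sat 18:45 → clear.
RM20: ends Sat 12:15 at or before RM25 starts Sat 18:45 → clear.
RM22: ends Sat 17:00 at or before RM25 starts Sat 18:45 → clear.
RM24: starts Sun 08:00 at or after RM25 ends Sat 23:30 → clear.
RM23: starts Sun 12:30 at or after RM25 ends Sat 23:30 → clear.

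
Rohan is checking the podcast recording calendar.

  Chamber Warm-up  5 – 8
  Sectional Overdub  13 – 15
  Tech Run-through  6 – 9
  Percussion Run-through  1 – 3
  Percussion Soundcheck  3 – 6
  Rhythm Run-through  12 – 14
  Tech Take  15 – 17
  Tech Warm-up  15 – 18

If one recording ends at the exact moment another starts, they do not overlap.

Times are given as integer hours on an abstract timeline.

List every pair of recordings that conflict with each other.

Sorted by start: Percussion Run-through, Percussion Soundcheck, Chamber Warm-up, Tech Run-through, Rhythm Run-through, Sectional Overdub, Tech Take, Tech Warm-up.
Percussion Soundcheck starts exactly when Percussion Run-through ends (back-to-back, no overlap), so nothing later overlaps Percussion Run-through either.
Chamber Warm-up starts before Percussion Soundcheck ends → Percussion Soundcheck and Chamber Warm-up overlap.
Tech Run-through starts exactly when Percussion Soundcheck ends (back-to-back, no overlap), so nothing later overlaps Percussion Soundcheck either.
Tech Run-through starts before Chamber Warm-up ends → Chamber Warm-up and Tech Run-through overlap.
Rhythm Run-through starts after Chamber Warm-up ends, so nothing later overlaps Chamber Warm-up either.
Rhythm Run-through starts after Tech Run-through ends, so nothing later overlaps Tech Run-through either.
Sectional Overdub starts before Rhythm Run-through ends → Rhythm Run-through and Sectional Overdub overlap.
Tech Take starts after Rhythm Run-through ends, so nothing later overlaps Rhythm Run-through either.
Tech Take starts exactly when Sectional Overdub ends (back-to-back, no overlap), so nothing later overlaps Sectional Overdub either.
Tech Warm-up starts before Tech Take ends → Tech Take and Tech Warm-up overlap.

Chamber Warm-up & Percussion Soundcheck, Chamber Warm-up & Tech Run-through, Rhythm Run-through & Sectional Overdub, Tech Take & Tech Warm-up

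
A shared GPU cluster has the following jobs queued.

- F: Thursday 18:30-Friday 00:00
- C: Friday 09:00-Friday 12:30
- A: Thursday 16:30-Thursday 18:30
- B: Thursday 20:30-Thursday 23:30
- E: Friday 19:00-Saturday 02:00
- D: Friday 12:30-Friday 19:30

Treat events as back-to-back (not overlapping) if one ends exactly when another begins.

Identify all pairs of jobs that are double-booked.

B & F, D & E

Sorted by start: A, F, B, C, D, E.
F starts exactly when A ends (back-to-back, no overlap), so A has no further overlaps.
B starts before F ends → F and B overlap.
C starts after F ends, so F has no further overlaps.
C starts after B ends, so B has no further overlaps.
D starts exactly when C ends (back-to-back, no overlap), so C has no further overlaps.
E starts before D ends → D and E overlap.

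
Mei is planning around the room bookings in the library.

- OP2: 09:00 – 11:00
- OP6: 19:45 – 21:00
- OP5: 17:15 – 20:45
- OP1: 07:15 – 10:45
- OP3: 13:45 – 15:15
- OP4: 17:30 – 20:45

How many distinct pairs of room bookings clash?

4

Check each pair: they overlap iff neither finishes before the other starts.
Sorted by start: OP1, OP2, OP3, OP5, OP4, OP6.
OP2 starts before OP1 ends → OP1 and OP2 overlap.
OP3 starts after OP1 ends; OP1 is clear from here.
OP3 starts after OP2 ends; OP2 is clear from here.
OP5 starts after OP3 ends; OP3 is clear from here.
OP4 starts before OP5 ends → OP5 and OP4 overlap.
OP6 starts before OP5 ends → OP5 and OP6 overlap.
OP6 starts before OP4 ends → OP4 and OP6 overlap.
Overlapping pairs: OP1 & OP2, OP4 & OP5, OP4 & OP6, OP5 & OP6 — 4 in total.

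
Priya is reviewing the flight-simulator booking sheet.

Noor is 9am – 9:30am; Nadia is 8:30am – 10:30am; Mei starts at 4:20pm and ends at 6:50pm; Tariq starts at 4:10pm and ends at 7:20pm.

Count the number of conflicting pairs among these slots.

2

Two intervals overlap when each starts before the other ends.
Sorted by start: Nadia, Noor, Tariq, Mei.
Noor starts before Nadia ends → Nadia and Noor overlap.
Tariq starts after Nadia ends; Nadia is clear from here.
Tariq starts after Noor ends; Noor is clear from here.
Mei starts before Tariq ends → Tariq and Mei overlap.
Overlapping pairs: Mei & Tariq, Nadia & Noor — 2 in total.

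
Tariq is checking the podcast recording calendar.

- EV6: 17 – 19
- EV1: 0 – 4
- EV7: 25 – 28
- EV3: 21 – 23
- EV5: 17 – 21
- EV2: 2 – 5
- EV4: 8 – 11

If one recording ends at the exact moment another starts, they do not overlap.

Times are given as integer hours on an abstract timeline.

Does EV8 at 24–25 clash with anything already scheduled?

EV1: ends 4 at or before EV8 starts 24 → clear.
EV2: ends 5 at or before EV8 starts 24 → clear.
EV4: ends 11 at or before EV8 starts 24 → clear.
EV5: ends 21 at or before EV8 starts 24 → clear.
EV6: ends 19 at or before EV8 starts 24 → clear.
EV3: ends 23 at or before EV8 starts 24 → clear.
EV7: starts 25 at or after EV8 ends 25 → clear.

No — it doesn't clash with anything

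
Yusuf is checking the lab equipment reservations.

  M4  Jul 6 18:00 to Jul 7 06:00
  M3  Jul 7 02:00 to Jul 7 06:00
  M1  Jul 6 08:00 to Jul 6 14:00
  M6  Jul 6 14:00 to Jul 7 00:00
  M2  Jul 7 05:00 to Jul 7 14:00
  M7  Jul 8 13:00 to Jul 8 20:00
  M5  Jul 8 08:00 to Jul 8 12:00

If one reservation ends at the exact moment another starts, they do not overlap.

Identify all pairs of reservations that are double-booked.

M2 & M3, M2 & M4, M3 & M4, M4 & M6

Sorted by start: M1, M6, M4, M3, M2, M5, M7.
M6 starts exactly when M1 ends (back-to-back, no overlap), so nothing later overlaps M1 either.
M4 starts before M6 ends → M6 and M4 overlap.
M3 starts after M6 ends, so nothing later overlaps M6 either.
M3 starts before M4 ends → M4 and M3 overlap.
M2 starts before M4 ends → M4 and M2 overlap.
M5 starts after M4 ends, so nothing later overlaps M4 either.
M2 starts before M3 ends → M3 and M2 overlap.
M5 starts after M3 ends, so nothing later overlaps M3 either.
M5 starts after M2 ends, so nothing later overlaps M2 either.
M7 starts after M5 ends.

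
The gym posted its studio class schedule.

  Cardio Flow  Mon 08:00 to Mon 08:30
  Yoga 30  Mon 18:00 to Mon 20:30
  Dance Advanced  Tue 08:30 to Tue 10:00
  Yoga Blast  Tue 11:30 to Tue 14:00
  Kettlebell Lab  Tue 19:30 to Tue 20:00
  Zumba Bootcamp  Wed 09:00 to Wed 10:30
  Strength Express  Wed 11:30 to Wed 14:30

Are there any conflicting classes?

Check each pair: they overlap iff neither finishes before the other starts.
Sorted by start: Cardio Flow, Yoga 30, Dance Advanced, Yoga Blast, Kettlebell Lab, Zumba Bootcamp, Strength Express.
Yoga 30 starts after Cardio Flow ends; Cardio Flow is clear from here.
Dance Advanced starts after Yoga 30 ends; Yoga 30 is clear from here.
Yoga Blast starts after Dance Advanced ends; Dance Advanced is clear from here.
Kettlebell Lab starts after Yoga Blast ends; Yoga Blast is clear from here.
Zumba Bootcamp starts after Kettlebell Lab ends; Kettlebell Lab is clear from here.
Strength Express starts after Zumba Bootcamp ends.
Every pair is clear; the schedule has no overlaps.

No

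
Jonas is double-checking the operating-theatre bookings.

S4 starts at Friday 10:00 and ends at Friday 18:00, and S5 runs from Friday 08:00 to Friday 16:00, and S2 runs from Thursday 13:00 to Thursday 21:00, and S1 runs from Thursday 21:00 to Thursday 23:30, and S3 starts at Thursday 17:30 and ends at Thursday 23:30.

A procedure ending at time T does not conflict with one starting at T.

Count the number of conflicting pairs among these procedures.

Check each pair: they overlap iff neither finishes before the other starts.
Sorted by start: S2, S3, S1, S5, S4.
S3 starts before S2 ends → S2 and S3 overlap.
S1 starts exactly when S2 ends (back-to-back, no overlap), so S2 has no further overlaps.
S1 starts before S3 ends → S3 and S1 overlap.
S5 starts after S3 ends, so S3 has no further overlaps.
S5 starts after S1 ends, so S1 has no further overlaps.
S4 starts before S5 ends → S5 and S4 overlap.
Overlapping pairs: S1 & S3, S2 & S3, S4 & S5 — 3 in total.

3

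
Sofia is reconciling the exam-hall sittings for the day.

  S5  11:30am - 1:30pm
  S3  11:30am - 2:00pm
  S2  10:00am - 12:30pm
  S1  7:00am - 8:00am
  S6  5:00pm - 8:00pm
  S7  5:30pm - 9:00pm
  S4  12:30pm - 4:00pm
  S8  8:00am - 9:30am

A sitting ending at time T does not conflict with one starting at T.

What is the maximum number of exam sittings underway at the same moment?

Sort all start/end points and keep a running count:
7:00am start S1 → 1
8:00am end S1 → 0
8:00am start S8 → 1
9:30am end S8 → 0
10:00am start S2 → 1
11:30am start S3 → 2
11:30am start S5 → 3
12:30pm end S2 → 2
12:30pm start S4 → 3
1:30pm end S5 → 2
2:00pm end S3 → 1
4:00pm end S4 → 0
5:00pm start S6 → 1
5:30pm start S7 → 2
8:00pm end S6 → 1
9:00pm end S7 → 0
Peak is 3, at 11:30am (S2, S3, S5).

3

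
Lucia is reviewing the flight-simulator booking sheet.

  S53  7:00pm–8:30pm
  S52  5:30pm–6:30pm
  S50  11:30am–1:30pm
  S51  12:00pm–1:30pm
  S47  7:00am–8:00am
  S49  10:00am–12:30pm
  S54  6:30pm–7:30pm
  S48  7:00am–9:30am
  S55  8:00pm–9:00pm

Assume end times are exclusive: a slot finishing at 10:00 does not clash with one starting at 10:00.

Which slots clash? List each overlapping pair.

S47 & S48, S49 & S50, S49 & S51, S50 & S51, S53 & S54, S53 & S55

Sorted by start: S47, S48, S49, S50, S51, S52, S54, S53, S55.
S48 starts before S47 ends → S47 and S48 overlap.
S49 starts after S47 ends; S47 is clear from here.
S49 starts after S48 ends; S48 is clear from here.
S50 starts before S49 ends → S49 and S50 overlap.
S51 starts before S49 ends → S49 and S51 overlap.
S52 starts after S49 ends; S49 is clear from here.
S51 starts before S50 ends → S50 and S51 overlap.
S52 starts after S50 ends; S50 is clear from here.
S52 starts after S51 ends; S51 is clear from here.
S54 starts exactly when S52 ends (back-to-back, no overlap); S52 is clear from here.
S53 starts before S54 ends → S54 and S53 overlap.
S55 starts after S54 ends.
S55 starts before S53 ends → S53 and S55 overlap.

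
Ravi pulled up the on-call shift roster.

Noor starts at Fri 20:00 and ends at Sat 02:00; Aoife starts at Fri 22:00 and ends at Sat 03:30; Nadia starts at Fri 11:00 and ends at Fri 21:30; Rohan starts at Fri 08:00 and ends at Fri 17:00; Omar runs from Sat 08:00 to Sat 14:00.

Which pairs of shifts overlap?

Two intervals overlap when each starts before the other ends.
Sorted by start: Rohan, Nadia, Noor, Aoife, Omar.
Nadia starts before Rohan ends → Rohan and Nadia overlap.
Noor starts after Rohan ends; Rohan is clear from here.
Noor starts before Nadia ends → Nadia and Noor overlap.
Aoife starts after Nadia ends; Nadia is clear from here.
Aoife starts before Noor ends → Noor and Aoife overlap.
Omar starts after Noor ends.
Omar starts after Aoife ends.

Aoife & Noor, Nadia & Noor, Nadia & Rohan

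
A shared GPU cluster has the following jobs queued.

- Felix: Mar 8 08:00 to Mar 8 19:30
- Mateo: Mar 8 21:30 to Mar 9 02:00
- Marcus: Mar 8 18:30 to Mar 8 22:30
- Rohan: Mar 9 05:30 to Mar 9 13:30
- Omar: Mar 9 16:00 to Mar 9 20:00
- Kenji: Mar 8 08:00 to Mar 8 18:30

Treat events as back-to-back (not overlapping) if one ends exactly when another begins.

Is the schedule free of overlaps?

No

Sorted by start: Kenji, Felix, Marcus, Mateo, Rohan, Omar.
Felix starts before Kenji ends → Kenji and Felix overlap.
That's a conflict, so the schedule is not conflict-free.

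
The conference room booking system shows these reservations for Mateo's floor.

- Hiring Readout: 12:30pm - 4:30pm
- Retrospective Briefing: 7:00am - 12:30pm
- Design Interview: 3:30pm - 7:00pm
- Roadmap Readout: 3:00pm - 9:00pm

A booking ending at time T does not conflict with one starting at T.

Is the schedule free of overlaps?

Sorted by start: Retrospective Briefing, Hiring Readout, Roadmap Readout, Design Interview.
Hiring Readout starts exactly when Retrospective Briefing ends (back-to-back, no overlap); Retrospective Briefing is clear from here.
Roadmap Readout starts before Hiring Readout ends → Hiring Readout and Roadmap Readout overlap.
That's a conflict, so the schedule is not conflict-free.

No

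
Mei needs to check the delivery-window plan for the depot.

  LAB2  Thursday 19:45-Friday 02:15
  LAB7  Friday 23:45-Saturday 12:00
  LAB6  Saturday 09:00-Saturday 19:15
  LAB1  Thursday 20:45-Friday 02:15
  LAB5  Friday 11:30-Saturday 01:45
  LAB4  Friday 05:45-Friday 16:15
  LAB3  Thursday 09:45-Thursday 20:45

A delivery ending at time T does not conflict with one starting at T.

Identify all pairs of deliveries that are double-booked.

Two intervals overlap when each starts before the other ends.
Sorted by start: LAB3, LAB2, LAB1, LAB4, LAB5, LAB7, LAB6.
LAB2 starts before LAB3 ends → LAB3 and LAB2 overlap.
LAB1 starts exactly when LAB3 ends (back-to-back, no overlap), so LAB3 has no further overlaps.
LAB1 starts before LAB2 ends → LAB2 and LAB1 overlap.
LAB4 starts after LAB2 ends, so LAB2 has no further overlaps.
LAB4 starts after LAB1 ends, so LAB1 has no further overlaps.
LAB5 starts before LAB4 ends → LAB4 and LAB5 overlap.
LAB7 starts after LAB4 ends, so LAB4 has no further overlaps.
LAB7 starts before LAB5 ends → LAB5 and LAB7 overlap.
LAB6 starts after LAB5 ends.
LAB6 starts before LAB7 ends → LAB7 and LAB6 overlap.

LAB1 & LAB2, LAB2 & LAB3, LAB4 & LAB5, LAB5 & LAB7, LAB6 & LAB7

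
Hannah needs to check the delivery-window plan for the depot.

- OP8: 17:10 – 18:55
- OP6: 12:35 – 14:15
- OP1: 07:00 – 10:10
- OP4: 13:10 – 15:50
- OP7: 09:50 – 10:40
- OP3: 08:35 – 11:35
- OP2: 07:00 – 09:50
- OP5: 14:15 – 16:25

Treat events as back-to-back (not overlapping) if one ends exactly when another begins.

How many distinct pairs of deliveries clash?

7

Sorted by start: OP1, OP2, OP3, OP7, OP6, OP4, OP5, OP8.
OP2 starts before OP1 ends → OP1 and OP2 overlap.
OP3 starts before OP1 ends → OP1 and OP3 overlap.
OP7 starts before OP1 ends → OP1 and OP7 overlap.
OP6 starts after OP1 ends, so nothing later overlaps OP1 either.
OP3 starts before OP2 ends → OP2 and OP3 overlap.
OP7 starts exactly when OP2 ends (back-to-back, no overlap), so nothing later overlaps OP2 either.
OP7 starts before OP3 ends → OP3 and OP7 overlap.
OP6 starts after OP3 ends, so nothing later overlaps OP3 either.
OP6 starts after OP7 ends, so nothing later overlaps OP7 either.
OP4 starts before OP6 ends → OP6 and OP4 overlap.
OP5 starts exactly when OP6 ends (back-to-back, no overlap), so nothing later overlaps OP6 either.
OP5 starts before OP4 ends → OP4 and OP5 overlap.
OP8 starts after OP4 ends.
OP8 starts after OP5 ends.
Overlapping pairs: OP1 & OP2, OP1 & OP3, OP1 & OP7, OP2 & OP3, OP3 & OP7, OP4 & OP5, OP4 & OP6 — 7 in total.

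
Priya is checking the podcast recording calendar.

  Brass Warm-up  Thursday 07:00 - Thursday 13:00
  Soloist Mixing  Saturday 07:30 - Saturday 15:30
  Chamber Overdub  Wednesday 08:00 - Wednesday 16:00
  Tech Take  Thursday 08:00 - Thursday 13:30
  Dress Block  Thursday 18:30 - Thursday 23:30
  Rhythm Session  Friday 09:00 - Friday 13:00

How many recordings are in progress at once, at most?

Walk through starts and ends in time order (an end at T is processed before a start at T):
Wednesday 08:00 start Chamber Overdub → 1
Wednesday 16:00 end Chamber Overdub → 0
Thursday 07:00 start Brass Warm-up → 1
Thursday 08:00 start Tech Take → 2
Thursday 13:00 end Brass Warm-up → 1
Thursday 13:30 end Tech Take → 0
Thursday 18:30 start Dress Block → 1
Thursday 23:30 end Dress Block → 0
Friday 09:00 start Rhythm Session → 1
Friday 13:00 end Rhythm Session → 0
Saturday 07:30 start Soloist Mixing → 1
Saturday 15:30 end Soloist Mixing → 0
Peak is 2, at Thursday 08:00 (Brass Warm-up, Tech Take).

2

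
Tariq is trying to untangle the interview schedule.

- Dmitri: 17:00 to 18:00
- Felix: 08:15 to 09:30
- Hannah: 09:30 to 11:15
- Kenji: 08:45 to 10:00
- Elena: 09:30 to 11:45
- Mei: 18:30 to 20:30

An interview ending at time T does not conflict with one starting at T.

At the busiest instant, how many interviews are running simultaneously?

3

Sort all start/end points and keep a running count:
08:15 start Felix → 1
08:45 start Kenji → 2
09:30 end Felix → 1
09:30 start Elena → 2
09:30 start Hannah → 3
10:00 end Kenji → 2
11:15 end Hannah → 1
11:45 end Elena → 0
17:00 start Dmitri → 1
18:00 end Dmitri → 0
18:30 start Mei → 1
20:30 end Mei → 0
Peak is 3, at 09:30 (Elena, Hannah, Kenji).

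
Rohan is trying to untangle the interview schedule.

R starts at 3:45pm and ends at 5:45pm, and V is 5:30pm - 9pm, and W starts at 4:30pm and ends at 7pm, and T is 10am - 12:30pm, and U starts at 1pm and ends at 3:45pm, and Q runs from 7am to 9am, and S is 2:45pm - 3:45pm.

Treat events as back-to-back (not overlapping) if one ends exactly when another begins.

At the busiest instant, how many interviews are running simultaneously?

3

Sort all start/end points and keep a running count:
7am start Q → 1
9am end Q → 0
10am start T → 1
12:30pm end T → 0
1pm start U → 1
2:45pm start S → 2
3:45pm end S → 1
3:45pm end U → 0
3:45pm start R → 1
4:30pm start W → 2
5:30pm start V → 3
5:45pm end R → 2
7pm end W → 1
9pm end V → 0
Peak is 3, at 5:30pm (R, V, W).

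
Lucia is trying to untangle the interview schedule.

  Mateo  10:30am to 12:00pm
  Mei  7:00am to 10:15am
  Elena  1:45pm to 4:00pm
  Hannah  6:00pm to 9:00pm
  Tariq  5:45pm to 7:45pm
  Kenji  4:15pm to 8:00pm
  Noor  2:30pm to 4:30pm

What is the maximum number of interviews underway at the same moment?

Walk through starts and ends in time order (an end at T is processed before a start at T):
7:00am start Mei → 1
10:15am end Mei → 0
10:30am start Mateo → 1
12:00pm end Mateo → 0
1:45pm start Elena → 1
2:30pm start Noor → 2
4:00pm end Elena → 1
4:15pm start Kenji → 2
4:30pm end Noor → 1
5:45pm start Tariq → 2
6:00pm start Hannah → 3
7:45pm end Tariq → 2
8:00pm end Kenji → 1
9:00pm end Hannah → 0
Peak is 3, at 6:00pm (Hannah, Kenji, Tariq).

3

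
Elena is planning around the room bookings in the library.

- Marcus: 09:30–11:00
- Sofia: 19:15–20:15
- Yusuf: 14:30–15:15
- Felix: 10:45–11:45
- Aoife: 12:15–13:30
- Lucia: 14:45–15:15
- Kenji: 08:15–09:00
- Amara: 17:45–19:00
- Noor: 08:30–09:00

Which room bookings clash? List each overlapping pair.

Felix & Marcus, Kenji & Noor, Lucia & Yusuf

Sorted by start: Kenji, Noor, Marcus, Felix, Aoife, Yusuf, Lucia, Amara, Sofia.
Noor starts before Kenji ends → Kenji and Noor overlap.
Marcus starts after Kenji ends, so Kenji has no further overlaps.
Marcus starts after Noor ends, so Noor has no further overlaps.
Felix starts before Marcus ends → Marcus and Felix overlap.
Aoife starts after Marcus ends, so Marcus has no further overlaps.
Aoife starts after Felix ends, so Felix has no further overlaps.
Yusuf starts after Aoife ends, so Aoife has no further overlaps.
Lucia starts before Yusuf ends → Yusuf and Lucia overlap.
Amara starts after Yusuf ends, so Yusuf has no further overlaps.
Amara starts after Lucia ends, so Lucia has no further overlaps.
Sofia starts after Amara ends.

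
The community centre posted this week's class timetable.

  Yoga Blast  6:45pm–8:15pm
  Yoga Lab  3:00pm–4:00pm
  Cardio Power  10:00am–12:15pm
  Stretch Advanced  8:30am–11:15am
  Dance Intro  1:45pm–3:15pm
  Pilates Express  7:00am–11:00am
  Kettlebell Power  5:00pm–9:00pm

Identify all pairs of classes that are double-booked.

Cardio Power & Pilates Express, Cardio Power & Stretch Advanced, Dance Intro & Yoga Lab, Kettlebell Power & Yoga Blast, Pilates Express & Stretch Advanced

Sorted by start: Pilates Express, Stretch Advanced, Cardio Power, Dance Intro, Yoga Lab, Kettlebell Power, Yoga Blast.
Stretch Advanced starts before Pilates Express ends → Pilates Express and Stretch Advanced overlap.
Cardio Power starts before Pilates Express ends → Pilates Express and Cardio Power overlap.
Dance Intro starts after Pilates Express ends, so Pilates Express has no further overlaps.
Cardio Power starts before Stretch Advanced ends → Stretch Advanced and Cardio Power overlap.
Dance Intro starts after Stretch Advanced ends, so Stretch Advanced has no further overlaps.
Dance Intro starts after Cardio Power ends, so Cardio Power has no further overlaps.
Yoga Lab starts before Dance Intro ends → Dance Intro and Yoga Lab overlap.
Kettlebell Power starts after Dance Intro ends, so Dance Intro has no further overlaps.
Kettlebell Power starts after Yoga Lab ends, so Yoga Lab has no further overlaps.
Yoga Blast starts before Kettlebell Power ends → Kettlebell Power and Yoga Blast overlap.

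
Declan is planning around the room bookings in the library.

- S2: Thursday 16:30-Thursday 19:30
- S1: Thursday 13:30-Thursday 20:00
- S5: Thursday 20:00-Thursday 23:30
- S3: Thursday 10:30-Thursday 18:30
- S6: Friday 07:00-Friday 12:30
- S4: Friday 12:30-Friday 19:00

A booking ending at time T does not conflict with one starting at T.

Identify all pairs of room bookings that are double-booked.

Two intervals overlap when each starts before the other ends.
Sorted by start: S3, S1, S2, S5, S6, S4.
S1 starts before S3 ends → S3 and S1 overlap.
S2 starts before S3 ends → S3 and S2 overlap.
S5 starts after S3 ends; S3 is clear from here.
S2 starts before S1 ends → S1 and S2 overlap.
S5 starts exactly when S1 ends (back-to-back, no overlap); S1 is clear from here.
S5 starts after S2 ends; S2 is clear from here.
S6 starts after S5 ends; S5 is clear from here.
S4 starts exactly when S6 ends (back-to-back, no overlap).

S1 & S2, S1 & S3, S2 & S3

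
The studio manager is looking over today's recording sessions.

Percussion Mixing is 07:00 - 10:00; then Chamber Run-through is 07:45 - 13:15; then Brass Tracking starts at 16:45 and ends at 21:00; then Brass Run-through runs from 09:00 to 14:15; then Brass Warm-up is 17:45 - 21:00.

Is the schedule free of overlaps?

No

Check each pair: they overlap iff neither finishes before the other starts.
Sorted by start: Percussion Mixing, Chamber Run-through, Brass Run-through, Brass Tracking, Brass Warm-up.
Chamber Run-through starts before Percussion Mixing ends → Percussion Mixing and Chamber Run-through overlap.
That's a conflict, so the schedule is not conflict-free.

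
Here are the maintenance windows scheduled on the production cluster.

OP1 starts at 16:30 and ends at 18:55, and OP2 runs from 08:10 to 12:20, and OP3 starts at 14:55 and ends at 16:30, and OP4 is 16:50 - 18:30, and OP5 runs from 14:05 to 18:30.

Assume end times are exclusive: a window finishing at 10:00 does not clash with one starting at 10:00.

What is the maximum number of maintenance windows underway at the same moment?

Sweep the timeline, counting +1 at each start and −1 at each end (ends before starts at a tie):
08:10 start OP2 → 1
12:20 end OP2 → 0
14:05 start OP5 → 1
14:55 start OP3 → 2
16:30 end OP3 → 1
16:30 start OP1 → 2
16:50 start OP4 → 3
18:30 end OP4 → 2
18:30 end OP5 → 1
18:55 end OP1 → 0
Peak is 3, at 16:50 (OP1, OP4, OP5).

3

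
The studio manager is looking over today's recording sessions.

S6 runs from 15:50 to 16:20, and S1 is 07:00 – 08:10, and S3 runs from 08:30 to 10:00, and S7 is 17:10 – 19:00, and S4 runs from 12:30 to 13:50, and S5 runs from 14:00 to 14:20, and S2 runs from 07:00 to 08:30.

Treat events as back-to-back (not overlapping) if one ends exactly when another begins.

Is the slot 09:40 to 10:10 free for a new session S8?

No — it overlaps S3

S1: ends 08:10 at or before S8 starts 09:40 → clear.
S2: ends 08:30 at or before S8 starts 09:40 → clear.
S3: starts 08:30 before S8 ends 10:10, and ends 10:00 after S8 starts 09:40 → overlap.
S4: starts 12:30 at or after S8 ends 10:10 → clear.
S5: starts 14:00 at or after S8 ends 10:10 → clear.
S6: starts 15:50 at or after S8 ends 10:10 → clear.
S7: starts 17:10 at or after S8 ends 10:10 → clear.
S8 overlaps S3.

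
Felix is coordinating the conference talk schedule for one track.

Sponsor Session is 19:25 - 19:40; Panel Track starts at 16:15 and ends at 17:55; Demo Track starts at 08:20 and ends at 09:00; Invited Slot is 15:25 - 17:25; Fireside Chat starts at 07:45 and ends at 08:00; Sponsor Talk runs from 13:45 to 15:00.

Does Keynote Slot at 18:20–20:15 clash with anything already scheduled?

Fireside Chat: ends 08:00 at or before Keynote Slot starts 18:20 → clear.
Demo Track: ends 09:00 at or before Keynote Slot starts 18:20 → clear.
Sponsor Talk: ends 15:00 at or before Keynote Slot starts 18:20 → clear.
Invited Slot: ends 17:25 at or before Keynote Slot starts 18:20 → clear.
Panel Track: ends 17:55 at or before Keynote Slot starts 18:20 → clear.
Sponsor Session: starts 19:25 before Keynote Slot ends 20:15, and ends 19:40 after Keynote Slot starts 18:20 → overlap.
Keynote Slot overlaps Sponsor Session.

Yes — it overlaps Sponsor Session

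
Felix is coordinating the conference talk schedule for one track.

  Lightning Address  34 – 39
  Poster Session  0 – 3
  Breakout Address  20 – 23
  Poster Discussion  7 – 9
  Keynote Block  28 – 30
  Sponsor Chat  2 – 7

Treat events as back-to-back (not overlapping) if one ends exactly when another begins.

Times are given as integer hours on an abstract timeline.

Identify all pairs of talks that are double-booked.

Poster Session & Sponsor Chat

Check each pair: they overlap iff neither finishes before the other starts.
Sorted by start: Poster Session, Sponsor Chat, Poster Discussion, Breakout Address, Keynote Block, Lightning Address.
Sponsor Chat starts before Poster Session ends → Poster Session and Sponsor Chat overlap.
Poster Discussion starts after Poster Session ends — done with Poster Session.
Poster Discussion starts exactly when Sponsor Chat ends (back-to-back, no overlap) — done with Sponsor Chat.
Breakout Address starts after Poster Discussion ends — done with Poster Discussion.
Keynote Block starts after Breakout Address ends — done with Breakout Address.
Lightning Address starts after Keynote Block ends.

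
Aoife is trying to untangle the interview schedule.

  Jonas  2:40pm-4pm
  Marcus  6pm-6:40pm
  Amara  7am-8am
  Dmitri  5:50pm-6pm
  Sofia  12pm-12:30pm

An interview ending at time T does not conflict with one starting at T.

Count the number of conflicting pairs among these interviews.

0

Check each pair: they overlap iff neither finishes before the other starts.
Sorted by start: Amara, Sofia, Jonas, Dmitri, Marcus.
Sofia starts after Amara ends, so Amara has no further overlaps.
Jonas starts after Sofia ends, so Sofia has no further overlaps.
Dmitri starts after Jonas ends, so Jonas has no further overlaps.
Marcus starts exactly when Dmitri ends (back-to-back, no overlap).
No pair overlaps.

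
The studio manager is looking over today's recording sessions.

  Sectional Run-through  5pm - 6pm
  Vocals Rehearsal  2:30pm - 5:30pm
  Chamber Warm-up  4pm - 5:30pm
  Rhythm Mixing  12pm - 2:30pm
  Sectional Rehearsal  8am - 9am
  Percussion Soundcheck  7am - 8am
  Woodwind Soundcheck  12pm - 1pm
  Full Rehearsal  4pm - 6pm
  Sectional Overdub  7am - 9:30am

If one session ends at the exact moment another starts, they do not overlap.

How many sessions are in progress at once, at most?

4

Walk through starts and ends in time order (an end at T is processed before a start at T):
7am start Percussion Soundcheck → 1
7am start Sectional Overdub → 2
8am end Percussion Soundcheck → 1
8am start Sectional Rehearsal → 2
9am end Sectional Rehearsal → 1
9:30am end Sectional Overdub → 0
12pm start Rhythm Mixing → 1
12pm start Woodwind Soundcheck → 2
1pm end Woodwind Soundcheck → 1
2:30pm end Rhythm Mixing → 0
2:30pm start Vocals Rehearsal → 1
4pm start Chamber Warm-up → 2
4pm start Full Rehearsal → 3
5pm start Sectional Run-through → 4
5:30pm end Chamber Warm-up → 3
5:30pm end Vocals Rehearsal → 2
6pm end Full Rehearsal → 1
6pm end Sectional Run-through → 0
Peak is 4, at 5pm (Chamber Warm-up, Full Rehearsal, Sectional Run-through, Vocals Rehearsal).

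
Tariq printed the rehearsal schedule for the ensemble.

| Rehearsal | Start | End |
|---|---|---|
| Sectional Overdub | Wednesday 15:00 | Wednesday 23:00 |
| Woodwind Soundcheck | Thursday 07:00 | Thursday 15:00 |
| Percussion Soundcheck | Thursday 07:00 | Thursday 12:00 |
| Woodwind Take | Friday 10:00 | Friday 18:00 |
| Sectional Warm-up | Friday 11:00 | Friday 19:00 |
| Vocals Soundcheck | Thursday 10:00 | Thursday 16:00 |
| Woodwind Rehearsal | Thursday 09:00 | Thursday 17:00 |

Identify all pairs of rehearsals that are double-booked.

Percussion Soundcheck & Vocals Soundcheck, Percussion Soundcheck & Woodwind Rehearsal, Percussion Soundcheck & Woodwind Soundcheck, Sectional Warm-up & Woodwind Take, Vocals Soundcheck & Woodwind Rehearsal, Vocals Soundcheck & Woodwind Soundcheck, Woodwind Rehearsal & Woodwind Soundcheck

Sorted by start: Sectional Overdub, Percussion Soundcheck, Woodwind Soundcheck, Woodwind Rehearsal, Vocals Soundcheck, Woodwind Take, Sectional Warm-up.
Percussion Soundcheck starts after Sectional Overdub ends, so Sectional Overdub has no further overlaps.
Woodwind Soundcheck starts before Percussion Soundcheck ends → Percussion Soundcheck and Woodwind Soundcheck overlap.
Woodwind Rehearsal starts before Percussion Soundcheck ends → Percussion Soundcheck and Woodwind Rehearsal overlap.
Vocals Soundcheck starts before Percussion Soundcheck ends → Percussion Soundcheck and Vocals Soundcheck overlap.
Woodwind Take starts after Percussion Soundcheck ends, so Percussion Soundcheck has no further overlaps.
Woodwind Rehearsal starts before Woodwind Soundcheck ends → Woodwind Soundcheck and Woodwind Rehearsal overlap.
Vocals Soundcheck starts before Woodwind Soundcheck ends → Woodwind Soundcheck and Vocals Soundcheck overlap.
Woodwind Take starts after Woodwind Soundcheck ends, so Woodwind Soundcheck has no further overlaps.
Vocals Soundcheck starts before Woodwind Rehearsal ends → Woodwind Rehearsal and Vocals Soundcheck overlap.
Woodwind Take starts after Woodwind Rehearsal ends, so Woodwind Rehearsal has no further overlaps.
Woodwind Take starts after Vocals Soundcheck ends, so Vocals Soundcheck has no further overlaps.
Sectional Warm-up starts before Woodwind Take ends → Woodwind Take and Sectional Warm-up overlap.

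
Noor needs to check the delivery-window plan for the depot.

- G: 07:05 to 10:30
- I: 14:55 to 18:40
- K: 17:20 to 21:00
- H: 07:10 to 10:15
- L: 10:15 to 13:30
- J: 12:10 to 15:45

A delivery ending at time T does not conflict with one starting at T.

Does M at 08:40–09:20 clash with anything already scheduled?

G: starts 07:05 before M ends 09:20, and ends 10:30 after M starts 08:40 → overlap.
H: starts 07:10 before M ends 09:20, and ends 10:15 after M starts 08:40 → overlap.
L: starts 10:15 at or after M ends 09:20 → clear.
J: starts 12:10 at or after M ends 09:20 → clear.
I: starts 14:55 at or after M ends 09:20 → clear.
K: starts 17:20 at or after M ends 09:20 → clear.
M overlaps G, H.

Yes — it overlaps G, H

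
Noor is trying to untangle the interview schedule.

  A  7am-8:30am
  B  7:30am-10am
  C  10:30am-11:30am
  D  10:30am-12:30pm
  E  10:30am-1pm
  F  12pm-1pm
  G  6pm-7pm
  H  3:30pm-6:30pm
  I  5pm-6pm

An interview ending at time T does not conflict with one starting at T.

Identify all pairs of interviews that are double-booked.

Check each pair: they overlap iff neither finishes before the other starts.
Sorted by start: A, B, C, D, E, F, H, I, G.
B starts before A ends → A and B overlap.
C starts after A ends, so A has no further overlaps.
C starts after B ends, so B has no further overlaps.
D starts before C ends → C and D overlap.
E starts before C ends → C and E overlap.
F starts after C ends, so C has no further overlaps.
E starts before D ends → D and E overlap.
F starts before D ends → D and F overlap.
H starts after D ends, so D has no further overlaps.
F starts before E ends → E and F overlap.
H starts after E ends, so E has no further overlaps.
H starts after F ends, so F has no further overlaps.
I starts before H ends → H and I overlap.
G starts before H ends → H and G overlap.
G starts exactly when I ends (back-to-back, no overlap).

A & B, C & D, C & E, D & E, D & F, E & F, G & H, H & I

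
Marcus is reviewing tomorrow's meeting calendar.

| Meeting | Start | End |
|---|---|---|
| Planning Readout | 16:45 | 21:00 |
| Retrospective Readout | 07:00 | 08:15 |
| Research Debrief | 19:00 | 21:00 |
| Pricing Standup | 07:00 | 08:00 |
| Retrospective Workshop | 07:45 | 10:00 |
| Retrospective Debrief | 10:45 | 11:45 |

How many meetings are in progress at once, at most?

Sort all start/end points and keep a running count:
07:00 start Pricing Standup → 1
07:00 start Retrospective Readout → 2
07:45 start Retrospective Workshop → 3
08:00 end Pricing Standup → 2
08:15 end Retrospective Readout → 1
10:00 end Retrospective Workshop → 0
10:45 start Retrospective Debrief → 1
11:45 end Retrospective Debrief → 0
16:45 start Planning Readout → 1
19:00 start Research Debrief → 2
21:00 end Planning Readout → 1
21:00 end Research Debrief → 0
Peak is 3, at 07:45 (Pricing Standup, Retrospective Readout, Retrospective Workshop).

3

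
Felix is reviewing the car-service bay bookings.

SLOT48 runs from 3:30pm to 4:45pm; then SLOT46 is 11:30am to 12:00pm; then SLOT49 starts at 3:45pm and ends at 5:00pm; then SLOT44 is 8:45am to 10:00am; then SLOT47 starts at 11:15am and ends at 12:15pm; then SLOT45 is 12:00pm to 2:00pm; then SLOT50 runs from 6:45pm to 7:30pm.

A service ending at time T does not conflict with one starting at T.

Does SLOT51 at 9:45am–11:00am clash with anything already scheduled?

SLOT44: starts 8:45am before SLOT51 ends 11:00am, and ends 10:00am after SLOT51 starts 9:45am → overlap.
SLOT47: starts 11:15am at or after SLOT51 ends 11:00am → clear.
SLOT46: starts 11:30am at or after SLOT51 ends 11:00am → clear.
SLOT45: starts 12:00pm at or after SLOT51 ends 11:00am → clear.
SLOT48: starts 3:30pm at or after SLOT51 ends 11:00am → clear.
SLOT49: starts 3:45pm at or after SLOT51 ends 11:00am → clear.
SLOT50: starts 6:45pm at or after SLOT51 ends 11:00am → clear.
SLOT51 overlaps SLOT44.

Yes — it overlaps SLOT44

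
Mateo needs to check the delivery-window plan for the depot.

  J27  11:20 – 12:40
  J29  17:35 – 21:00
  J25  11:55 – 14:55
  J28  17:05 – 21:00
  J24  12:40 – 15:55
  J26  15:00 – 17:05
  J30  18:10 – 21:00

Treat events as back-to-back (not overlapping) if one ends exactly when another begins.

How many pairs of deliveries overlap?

6

Sorted by start: J27, J25, J24, J26, J28, J29, J30.
J25 starts before J27 ends → J27 and J25 overlap.
J24 starts exactly when J27 ends (back-to-back, no overlap), so nothing later overlaps J27 either.
J24 starts before J25 ends → J25 and J24 overlap.
J26 starts after J25 ends, so nothing later overlaps J25 either.
J26 starts before J24 ends → J24 and J26 overlap.
J28 starts after J24 ends, so nothing later overlaps J24 either.
J28 starts exactly when J26 ends (back-to-back, no overlap), so nothing later overlaps J26 either.
J29 starts before J28 ends → J28 and J29 overlap.
J30 starts before J28 ends → J28 and J30 overlap.
J30 starts before J29 ends → J29 and J30 overlap.
Overlapping pairs: J24 & J25, J24 & J26, J25 & J27, J28 & J29, J28 & J30, J29 & J30 — 6 in total.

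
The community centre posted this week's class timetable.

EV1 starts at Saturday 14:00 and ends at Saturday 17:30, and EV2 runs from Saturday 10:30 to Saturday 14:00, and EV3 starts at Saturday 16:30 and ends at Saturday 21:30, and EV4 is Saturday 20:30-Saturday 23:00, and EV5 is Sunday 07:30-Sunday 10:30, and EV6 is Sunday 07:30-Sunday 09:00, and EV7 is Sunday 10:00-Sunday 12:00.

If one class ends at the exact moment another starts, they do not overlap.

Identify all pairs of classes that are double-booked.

Check each pair: they overlap iff neither finishes before the other starts.
Sorted by start: EV2, EV1, EV3, EV4, EV5, EV6, EV7.
EV1 starts exactly when EV2 ends (back-to-back, no overlap); EV2 is clear from here.
EV3 starts before EV1 ends → EV1 and EV3 overlap.
EV4 starts after EV1 ends; EV1 is clear from here.
EV4 starts before EV3 ends → EV3 and EV4 overlap.
EV5 starts after EV3 ends; EV3 is clear from here.
EV5 starts after EV4 ends; EV4 is clear from here.
EV6 starts before EV5 ends → EV5 and EV6 overlap.
EV7 starts before EV5 ends → EV5 and EV7 overlap.
EV7 starts after EV6 ends.

EV1 & EV3, EV3 & EV4, EV5 & EV6, EV5 & EV7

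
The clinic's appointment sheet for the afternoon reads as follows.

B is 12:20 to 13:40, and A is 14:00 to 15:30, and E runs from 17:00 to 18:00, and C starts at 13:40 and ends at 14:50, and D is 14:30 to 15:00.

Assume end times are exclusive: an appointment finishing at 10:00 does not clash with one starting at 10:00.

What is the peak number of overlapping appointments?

3

Sort all start/end points and keep a running count:
12:20 start B → 1
13:40 end B → 0
13:40 start C → 1
14:00 start A → 2
14:30 start D → 3
14:50 end C → 2
15:00 end D → 1
15:30 end A → 0
17:00 start E → 1
18:00 end E → 0
Peak is 3, at 14:30 (A, C, D).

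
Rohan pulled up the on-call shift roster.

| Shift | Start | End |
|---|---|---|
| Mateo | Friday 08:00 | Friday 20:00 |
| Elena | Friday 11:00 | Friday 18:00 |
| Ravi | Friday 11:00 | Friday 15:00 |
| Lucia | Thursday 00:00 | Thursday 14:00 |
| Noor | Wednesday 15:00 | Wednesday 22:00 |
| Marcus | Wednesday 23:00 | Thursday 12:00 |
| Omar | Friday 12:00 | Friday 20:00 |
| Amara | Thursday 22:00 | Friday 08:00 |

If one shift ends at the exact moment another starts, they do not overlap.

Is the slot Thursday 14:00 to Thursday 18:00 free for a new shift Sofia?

Yes — the slot is free

Noor: ends Wednesday 22:00 at or before Sofia starts Thursday 14:00 → clear.
Marcus: ends Thursday 12:00 at or before Sofia starts Thursday 14:00 → clear.
Lucia: ends Thursday 14:00 at or before Sofia starts Thursday 14:00 → clear.
Amara: starts Thursday 22:00 at or after Sofia ends Thursday 18:00 → clear.
Mateo: starts Friday 08:00 at or after Sofia ends Thursday 18:00 → clear.
Elena: starts Friday 11:00 at or after Sofia ends Thursday 18:00 → clear.
Ravi: starts Friday 11:00 at or after Sofia ends Thursday 18:00 → clear.
Omar: starts Friday 12:00 at or after Sofia ends Thursday 18:00 → clear.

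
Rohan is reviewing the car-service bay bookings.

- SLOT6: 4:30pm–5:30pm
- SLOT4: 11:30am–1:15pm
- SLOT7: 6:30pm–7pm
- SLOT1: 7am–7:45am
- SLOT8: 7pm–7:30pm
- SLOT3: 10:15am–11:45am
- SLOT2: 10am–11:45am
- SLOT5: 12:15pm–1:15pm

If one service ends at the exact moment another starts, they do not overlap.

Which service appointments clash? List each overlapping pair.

SLOT2 & SLOT3, SLOT2 & SLOT4, SLOT3 & SLOT4, SLOT4 & SLOT5

Two intervals overlap when each starts before the other ends.
Sorted by start: SLOT1, SLOT2, SLOT3, SLOT4, SLOT5, SLOT6, SLOT7, SLOT8.
SLOT2 starts after SLOT1 ends, so nothing later overlaps SLOT1 either.
SLOT3 starts before SLOT2 ends → SLOT2 and SLOT3 overlap.
SLOT4 starts before SLOT2 ends → SLOT2 and SLOT4 overlap.
SLOT5 starts after SLOT2 ends, so nothing later overlaps SLOT2 either.
SLOT4 starts before SLOT3 ends → SLOT3 and SLOT4 overlap.
SLOT5 starts after SLOT3 ends, so nothing later overlaps SLOT3 either.
SLOT5 starts before SLOT4 ends → SLOT4 and SLOT5 overlap.
SLOT6 starts after SLOT4 ends, so nothing later overlaps SLOT4 either.
SLOT6 starts after SLOT5 ends, so nothing later overlaps SLOT5 either.
SLOT7 starts after SLOT6 ends, so nothing later overlaps SLOT6 either.
SLOT8 starts exactly when SLOT7 ends (back-to-back, no overlap).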